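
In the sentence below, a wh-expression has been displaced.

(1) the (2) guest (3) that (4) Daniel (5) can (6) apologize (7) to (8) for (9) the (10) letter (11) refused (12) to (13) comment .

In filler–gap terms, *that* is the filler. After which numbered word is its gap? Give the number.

7

'that' is the object of the preposition 'to'. Wh-movement fronts it, leaving a gap right after 'to':
The guest that Daniel can apologize to ___ for the letter refused to comment.
'to' is word 7.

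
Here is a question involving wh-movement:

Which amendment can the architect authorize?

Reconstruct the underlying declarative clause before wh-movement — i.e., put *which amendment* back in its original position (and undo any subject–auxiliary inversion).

'which amendment' functions as the direct object of 'authorize'. Fronting leaves a gap immediately after 'authorize':
Which amendment can the architect authorize ___?

The architect can authorize which amendment.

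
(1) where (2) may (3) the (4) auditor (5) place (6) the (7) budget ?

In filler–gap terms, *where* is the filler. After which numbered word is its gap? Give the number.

Pre-movement form: The auditor may place the budget where.
'where' is the locative complement of 'place'. Fronting leaves a gap immediately after 'budget':
Where may the auditor place the budget ___?
'budget' is word 7.

7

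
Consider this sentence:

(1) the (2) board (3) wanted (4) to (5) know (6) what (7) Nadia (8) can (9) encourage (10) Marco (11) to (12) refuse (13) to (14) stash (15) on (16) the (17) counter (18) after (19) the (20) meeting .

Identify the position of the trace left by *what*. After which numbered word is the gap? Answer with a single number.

14

In situ: Nadia can encourage Marco to refuse to stash what on the counter after the meeting.
'what' is the direct object of 'stash'. It moves to the left edge, and the trace sits right after 'stash':
The board wanted to know what Nadia can encourage Marco to refuse to stash ___ on the counter after the meeting.
'stash' is word 14.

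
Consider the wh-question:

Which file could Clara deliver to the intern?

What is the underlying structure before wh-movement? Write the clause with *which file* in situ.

'which file' functions as the direct object of 'deliver'. It moves to the left edge, and the trace sits right after 'deliver':
Which file could Clara deliver ___ to the intern?

Clara could deliver which file to the intern.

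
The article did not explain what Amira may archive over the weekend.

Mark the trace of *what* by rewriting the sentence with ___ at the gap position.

The article did not explain what Amira may archive ___ over the weekend.

Before movement: Amira may archive what over the weekend.
'what' is the direct object of 'archive'. The gap is right after 'archive'.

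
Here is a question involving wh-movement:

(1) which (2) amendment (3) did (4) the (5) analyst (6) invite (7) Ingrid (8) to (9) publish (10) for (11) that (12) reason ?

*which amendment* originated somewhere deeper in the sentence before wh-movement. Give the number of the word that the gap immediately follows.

In situ: The analyst did invite Ingrid to publish which amendment for that reason.
'which amendment' is the direct object of 'publish'. It moves to the left edge, and the trace sits right after 'publish':
Which amendment did the analyst invite Ingrid to publish ___ for that reason?
'publish' is word 9.

9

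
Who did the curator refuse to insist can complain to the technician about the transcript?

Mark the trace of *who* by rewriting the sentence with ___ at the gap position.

Underlying clause: The curator did refuse to insist who can complain to the technician about the transcript.
'who' functions as the subject of the clause embedded under 'insist'. The gap is right after 'insist'.

Who did the curator refuse to insist ___ can complain to the technician about the transcript?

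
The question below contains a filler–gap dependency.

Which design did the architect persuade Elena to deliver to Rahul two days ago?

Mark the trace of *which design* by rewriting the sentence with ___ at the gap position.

Which design did the architect persuade Elena to deliver ___ to Rahul two days ago?

Pre-movement form: The architect did persuade Elena to deliver which design to Rahul two days ago.
'which design' is the direct object of 'deliver'. The gap is right after 'deliver'.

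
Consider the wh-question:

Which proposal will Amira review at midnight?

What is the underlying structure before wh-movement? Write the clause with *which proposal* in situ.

'which proposal' functions as the direct object of 'review'. Fronting leaves a gap immediately after 'review':
Which proposal will Amira review ___ at midnight?

Amira will review which proposal at midnight.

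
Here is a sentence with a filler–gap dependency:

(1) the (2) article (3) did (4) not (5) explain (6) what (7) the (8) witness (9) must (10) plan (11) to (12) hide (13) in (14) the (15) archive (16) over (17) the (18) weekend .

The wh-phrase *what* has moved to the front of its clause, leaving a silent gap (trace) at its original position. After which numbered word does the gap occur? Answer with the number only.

Pre-movement form: The witness must plan to hide what in the archive over the weekend.
The filler 'what' is interpreted as the direct object of 'hide'. Wh-movement fronts it, leaving a gap right after 'hide':
The article did not explain what the witness must plan to hide ___ in the archive over the weekend.
'hide' is word 12.

12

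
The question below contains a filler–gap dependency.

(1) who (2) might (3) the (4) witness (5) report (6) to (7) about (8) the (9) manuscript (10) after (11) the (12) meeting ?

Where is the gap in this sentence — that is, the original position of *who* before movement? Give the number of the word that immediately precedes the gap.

Underlying clause: The witness might report to who about the manuscript after the meeting.
The filler 'who' is interpreted as the object of the preposition 'to'. Fronting leaves a gap immediately after 'to':
Who might the witness report to ___ about the manuscript after the meeting?
'to' is word 6.

6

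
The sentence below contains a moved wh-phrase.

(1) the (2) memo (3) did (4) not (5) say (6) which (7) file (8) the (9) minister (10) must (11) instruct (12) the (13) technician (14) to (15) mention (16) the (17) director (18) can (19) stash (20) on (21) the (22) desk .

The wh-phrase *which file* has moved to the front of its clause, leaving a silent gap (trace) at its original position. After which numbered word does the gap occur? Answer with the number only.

19

Before movement: The minister must instruct the technician to mention the director can stash which file on the desk.
The filler 'which file' is interpreted as the direct object of 'stash'. It moves to the left edge, and the trace sits right after 'stash':
The memo did not say which file the minister must instruct the technician to mention the director can stash ___ on the desk.
'stash' is word 19.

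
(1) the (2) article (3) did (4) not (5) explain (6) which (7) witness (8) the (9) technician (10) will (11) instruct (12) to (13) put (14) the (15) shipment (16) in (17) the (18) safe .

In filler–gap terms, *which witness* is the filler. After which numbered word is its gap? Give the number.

11

In situ: The technician will instruct which witness to put the shipment in the safe.
The filler 'which witness' is interpreted as the direct object of 'instruct'. Wh-movement fronts it, leaving a gap right after 'instruct':
The article did not explain which witness the technician will instruct ___ to put the shipment in the safe.
'instruct' is word 11.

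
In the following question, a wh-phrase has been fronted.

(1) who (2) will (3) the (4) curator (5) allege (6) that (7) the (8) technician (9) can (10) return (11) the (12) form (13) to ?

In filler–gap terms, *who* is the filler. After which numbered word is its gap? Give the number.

13

Underlying clause: The curator will allege that the technician can return the form to who.
The filler 'who' is interpreted as the object of the preposition 'to' (recipient of 'return'). Fronting leaves a gap immediately after 'to':
Who will the curator allege that the technician can return the form to ___?
'to' is word 13.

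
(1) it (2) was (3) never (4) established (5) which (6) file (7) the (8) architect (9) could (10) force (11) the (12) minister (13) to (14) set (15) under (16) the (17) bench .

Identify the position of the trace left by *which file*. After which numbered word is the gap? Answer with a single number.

14

Pre-movement form: The architect could force the minister to set which file under the bench.
The filler 'which file' is interpreted as the direct object of 'set'. It moves to the left edge, and the trace sits right after 'set':
It was never established which file the architect could force the minister to set ___ under the bench.
'set' is word 14.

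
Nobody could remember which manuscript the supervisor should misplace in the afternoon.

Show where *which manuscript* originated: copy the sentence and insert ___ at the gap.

Nobody could remember which manuscript the supervisor should misplace ___ in the afternoon.

In situ: The supervisor should misplace which manuscript in the afternoon.
'which manuscript' is the direct object of 'misplace'. The gap is right after 'misplace'.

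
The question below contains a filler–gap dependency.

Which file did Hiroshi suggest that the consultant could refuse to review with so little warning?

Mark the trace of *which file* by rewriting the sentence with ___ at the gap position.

Which file did Hiroshi suggest that the consultant could refuse to review ___ with so little warning?

Underlying clause: Hiroshi did suggest that the consultant could refuse to review which file with so little warning.
'which file' functions as the direct object of 'review'. The gap is right after 'review'.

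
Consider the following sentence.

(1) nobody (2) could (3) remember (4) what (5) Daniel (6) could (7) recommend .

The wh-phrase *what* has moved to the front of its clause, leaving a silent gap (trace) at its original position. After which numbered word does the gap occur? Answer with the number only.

Before movement: Daniel could recommend what.
The filler 'what' is interpreted as the direct object of 'recommend'. Wh-movement fronts it, leaving a gap right after 'recommend':
Nobody could remember what Daniel could recommend ___.
'recommend' is word 7.

7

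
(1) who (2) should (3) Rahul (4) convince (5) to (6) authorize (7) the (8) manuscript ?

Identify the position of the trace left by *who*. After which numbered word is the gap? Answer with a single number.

4

Before movement: Rahul should convince who to authorize the manuscript.
'who' is the direct object of 'convince'. Fronting leaves a gap immediately after 'convince':
Who should Rahul convince ___ to authorize the manuscript?
'convince' is word 4.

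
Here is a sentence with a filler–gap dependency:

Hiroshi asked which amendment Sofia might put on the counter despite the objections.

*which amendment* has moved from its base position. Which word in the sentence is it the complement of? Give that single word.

In situ: Sofia might put which amendment on the counter despite the objections.
'which amendment' functions as the direct object of 'put'. Wh-movement fronts it, leaving a gap right after 'put':
Hiroshi asked which amendment Sofia might put ___ on the counter despite the objections.

put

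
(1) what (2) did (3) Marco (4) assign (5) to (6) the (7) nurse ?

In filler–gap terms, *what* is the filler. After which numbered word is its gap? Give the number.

4

Before movement: Marco did assign what to the nurse.
'what' is the direct object of 'assign'. It moves to the left edge, and the trace sits right after 'assign':
What did Marco assign ___ to the nurse?
'assign' is word 4.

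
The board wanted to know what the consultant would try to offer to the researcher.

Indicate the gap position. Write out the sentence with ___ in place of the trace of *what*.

The board wanted to know what the consultant would try to offer ___ to the researcher.

Pre-movement form: The consultant would try to offer what to the researcher.
The filler 'what' is interpreted as the direct object of 'offer'. The gap is right after 'offer'.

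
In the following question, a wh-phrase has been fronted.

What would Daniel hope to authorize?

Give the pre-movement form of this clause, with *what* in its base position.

'what' functions as the direct object of 'authorize'. It moves to the left edge, and the trace sits right after 'authorize':
What would Daniel hope to authorize ___?

Daniel would hope to authorize what.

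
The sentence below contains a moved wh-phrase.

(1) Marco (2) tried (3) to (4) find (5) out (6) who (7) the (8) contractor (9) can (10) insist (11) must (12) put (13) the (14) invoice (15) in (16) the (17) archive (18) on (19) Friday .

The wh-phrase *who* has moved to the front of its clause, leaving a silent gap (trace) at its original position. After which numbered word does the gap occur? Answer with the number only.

10

In situ: The contractor can insist who must put the invoice in the archive on Friday.
The filler 'who' is interpreted as the subject of the clause embedded under 'insist'. Fronting leaves a gap immediately after 'insist':
Marco tried to find out who the contractor can insist ___ must put the invoice in the archive on Friday.
'insist' is word 10.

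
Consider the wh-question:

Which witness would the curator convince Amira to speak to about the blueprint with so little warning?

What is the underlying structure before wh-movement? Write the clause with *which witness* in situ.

The filler 'which witness' is interpreted as the object of the preposition 'to'. Wh-movement fronts it, leaving a gap right after 'to':
Which witness would the curator convince Amira to speak to ___ about the blueprint with so little warning?

The curator would convince Amira to speak to which witness about the blueprint with so little warning.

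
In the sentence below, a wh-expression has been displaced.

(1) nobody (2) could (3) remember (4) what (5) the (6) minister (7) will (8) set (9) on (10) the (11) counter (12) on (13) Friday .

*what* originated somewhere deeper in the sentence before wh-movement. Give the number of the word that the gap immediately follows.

Underlying clause: The minister will set what on the counter on Friday.
'what' is the direct object of 'set'. Fronting leaves a gap immediately after 'set':
Nobody could remember what the minister will set ___ on the counter on Friday.
'set' is word 8.

8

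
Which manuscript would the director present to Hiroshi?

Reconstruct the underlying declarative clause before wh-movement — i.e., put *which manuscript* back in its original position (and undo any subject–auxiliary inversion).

The director would present which manuscript to Hiroshi.

'which manuscript' is the direct object of 'present'. Fronting leaves a gap immediately after 'present':
Which manuscript would the director present ___ to Hiroshi?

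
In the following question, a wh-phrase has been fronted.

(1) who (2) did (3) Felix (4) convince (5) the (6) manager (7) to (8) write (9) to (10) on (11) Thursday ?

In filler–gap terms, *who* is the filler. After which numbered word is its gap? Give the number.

9

In situ: Felix did convince the manager to write to who on Thursday.
The filler 'who' is interpreted as the object of the preposition 'to'. Wh-movement fronts it, leaving a gap right after 'to':
Who did Felix convince the manager to write to ___ on Thursday?
'to' is word 9.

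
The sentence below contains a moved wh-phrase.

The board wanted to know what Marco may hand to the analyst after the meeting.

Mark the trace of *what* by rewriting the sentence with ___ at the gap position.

The board wanted to know what Marco may hand ___ to the analyst after the meeting.

Pre-movement form: Marco may hand what to the analyst after the meeting.
The filler 'what' is interpreted as the direct object of 'hand'. The gap is right after 'hand'.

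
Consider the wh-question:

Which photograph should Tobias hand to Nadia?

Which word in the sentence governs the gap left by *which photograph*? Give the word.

hand

Underlying clause: Tobias should hand which photograph to Nadia.
The filler 'which photograph' is interpreted as the direct object of 'hand'. It moves to the left edge, and the trace sits right after 'hand':
Which photograph should Tobias hand ___ to Nadia?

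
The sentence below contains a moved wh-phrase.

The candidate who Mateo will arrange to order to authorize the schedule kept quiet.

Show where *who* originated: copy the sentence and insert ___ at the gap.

'who' is the direct object of 'order'. The gap is right after 'order'.

The candidate who Mateo will arrange to order ___ to authorize the schedule kept quiet.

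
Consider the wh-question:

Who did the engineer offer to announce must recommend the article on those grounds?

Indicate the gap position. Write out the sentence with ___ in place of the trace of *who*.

Pre-movement form: The engineer did offer to announce who must recommend the article on those grounds.
'who' is the subject of the clause embedded under 'announce'. The gap is right after 'announce'.

Who did the engineer offer to announce ___ must recommend the article on those grounds?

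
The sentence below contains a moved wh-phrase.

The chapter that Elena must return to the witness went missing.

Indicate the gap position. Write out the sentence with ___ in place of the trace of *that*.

The filler 'that' is interpreted as the direct object of 'return'. The gap is right after 'return'.

The chapter that Elena must return ___ to the witness went missing.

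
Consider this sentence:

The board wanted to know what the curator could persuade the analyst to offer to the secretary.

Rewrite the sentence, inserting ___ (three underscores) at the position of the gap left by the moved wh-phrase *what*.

Underlying clause: The curator could persuade the analyst to offer what to the secretary.
'what' functions as the direct object of 'offer'. The gap is right after 'offer'.

The board wanted to know what the curator could persuade the analyst to offer ___ to the secretary.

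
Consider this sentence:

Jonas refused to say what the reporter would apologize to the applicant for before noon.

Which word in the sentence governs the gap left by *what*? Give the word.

for

Pre-movement form: The reporter would apologize to the applicant for what before noon.
'what' is the object of the preposition 'for'. It moves to the left edge, and the trace sits right after 'for':
Jonas refused to say what the reporter would apologize to the applicant for ___ before noon.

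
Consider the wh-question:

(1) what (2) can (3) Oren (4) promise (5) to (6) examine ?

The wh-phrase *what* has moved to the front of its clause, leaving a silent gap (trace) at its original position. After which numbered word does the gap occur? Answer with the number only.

Before movement: Oren can promise to examine what.
'what' is the direct object of 'examine'. It moves to the left edge, and the trace sits right after 'examine':
What can Oren promise to examine ___?
'examine' is word 6.

6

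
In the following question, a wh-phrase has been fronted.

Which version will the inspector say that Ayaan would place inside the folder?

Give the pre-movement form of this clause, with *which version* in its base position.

The inspector will say that Ayaan would place which version inside the folder.

The filler 'which version' is interpreted as the direct object of 'place'. It moves to the left edge, and the trace sits right after 'place':
Which version will the inspector say that Ayaan would place ___ inside the folder?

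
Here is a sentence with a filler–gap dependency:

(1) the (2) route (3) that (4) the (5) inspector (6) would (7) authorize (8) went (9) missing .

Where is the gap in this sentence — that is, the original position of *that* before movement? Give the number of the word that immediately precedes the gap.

The filler 'that' is interpreted as the direct object of 'authorize'. Fronting leaves a gap immediately after 'authorize':
The route that the inspector would authorize ___ went missing.
'authorize' is word 7.

7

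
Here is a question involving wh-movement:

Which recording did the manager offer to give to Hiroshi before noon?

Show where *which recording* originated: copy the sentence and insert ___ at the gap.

Which recording did the manager offer to give ___ to Hiroshi before noon?

Underlying clause: The manager did offer to give which recording to Hiroshi before noon.
'which recording' functions as the direct object of 'give'. The gap is right after 'give'.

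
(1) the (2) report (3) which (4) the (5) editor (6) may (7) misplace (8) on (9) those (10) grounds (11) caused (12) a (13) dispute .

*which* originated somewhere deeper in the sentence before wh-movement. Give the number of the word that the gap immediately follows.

'which' is the direct object of 'misplace'. Fronting leaves a gap immediately after 'misplace':
The report which the editor may misplace ___ on those grounds caused a dispute.
'misplace' is word 7.

7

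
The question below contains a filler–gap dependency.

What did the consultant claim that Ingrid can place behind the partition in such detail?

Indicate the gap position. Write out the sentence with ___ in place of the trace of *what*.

What did the consultant claim that Ingrid can place ___ behind the partition in such detail?

Before movement: The consultant did claim that Ingrid can place what behind the partition in such detail.
The filler 'what' is interpreted as the direct object of 'place'. The gap is right after 'place'.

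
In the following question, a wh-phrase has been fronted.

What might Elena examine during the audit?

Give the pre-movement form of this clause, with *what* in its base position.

'what' functions as the direct object of 'examine'. It moves to the left edge, and the trace sits right after 'examine':
What might Elena examine ___ during the audit?

Elena might examine what during the audit.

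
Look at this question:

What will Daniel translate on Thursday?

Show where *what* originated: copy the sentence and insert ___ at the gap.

Underlying clause: Daniel will translate what on Thursday.
The filler 'what' is interpreted as the direct object of 'translate'. The gap is right after 'translate'.

What will Daniel translate ___ on Thursday?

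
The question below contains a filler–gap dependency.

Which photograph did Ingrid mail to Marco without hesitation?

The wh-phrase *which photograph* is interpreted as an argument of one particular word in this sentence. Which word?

mail

In situ: Ingrid did mail which photograph to Marco without hesitation.
'which photograph' functions as the direct object of 'mail'. Fronting leaves a gap immediately after 'mail':
Which photograph did Ingrid mail ___ to Marco without hesitation?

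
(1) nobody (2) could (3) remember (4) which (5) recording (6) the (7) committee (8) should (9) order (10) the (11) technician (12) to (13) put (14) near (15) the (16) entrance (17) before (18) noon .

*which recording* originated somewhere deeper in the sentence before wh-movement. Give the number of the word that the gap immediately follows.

13

In situ: The committee should order the technician to put which recording near the entrance before noon.
The filler 'which recording' is interpreted as the direct object of 'put'. Fronting leaves a gap immediately after 'put':
Nobody could remember which recording the committee should order the technician to put ___ near the entrance before noon.
'put' is word 13.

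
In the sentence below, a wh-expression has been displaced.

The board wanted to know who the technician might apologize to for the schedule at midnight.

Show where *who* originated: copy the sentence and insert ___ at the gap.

Pre-movement form: The technician might apologize to who for the schedule at midnight.
The filler 'who' is interpreted as the object of the preposition 'to'. The gap is right after 'to'.

The board wanted to know who the technician might apologize to ___ for the schedule at midnight.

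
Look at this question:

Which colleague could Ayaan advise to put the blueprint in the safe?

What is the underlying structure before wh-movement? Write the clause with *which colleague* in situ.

'which colleague' is the direct object of 'advise'. It moves to the left edge, and the trace sits right after 'advise':
Which colleague could Ayaan advise ___ to put the blueprint in the safe?

Ayaan could advise which colleague to put the blueprint in the safe.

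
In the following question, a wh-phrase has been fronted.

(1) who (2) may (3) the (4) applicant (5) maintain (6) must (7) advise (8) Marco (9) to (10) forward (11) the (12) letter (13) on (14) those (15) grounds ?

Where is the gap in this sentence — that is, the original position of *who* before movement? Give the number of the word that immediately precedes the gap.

5

In situ: The applicant may maintain who must advise Marco to forward the letter on those grounds.
'who' functions as the subject of the clause embedded under 'maintain'. Wh-movement fronts it, leaving a gap right after 'maintain':
Who may the applicant maintain ___ must advise Marco to forward the letter on those grounds?
'maintain' is word 5.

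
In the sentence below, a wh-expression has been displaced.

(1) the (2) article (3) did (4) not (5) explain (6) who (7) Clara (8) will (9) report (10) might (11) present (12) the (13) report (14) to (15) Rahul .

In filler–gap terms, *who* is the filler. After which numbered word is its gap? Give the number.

9

Pre-movement form: Clara will report who might present the report to Rahul.
'who' functions as the subject of the clause embedded under 'report'. It moves to the left edge, and the trace sits right after 'report':
The article did not explain who Clara will report ___ might present the report to Rahul.
'report' is word 9.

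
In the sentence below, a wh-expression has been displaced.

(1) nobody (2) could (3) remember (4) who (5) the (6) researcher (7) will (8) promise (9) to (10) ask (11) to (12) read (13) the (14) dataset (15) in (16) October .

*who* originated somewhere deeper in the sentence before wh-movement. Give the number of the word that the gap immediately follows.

In situ: The researcher will promise to ask who to read the dataset in October.
'who' functions as the direct object of 'ask'. It moves to the left edge, and the trace sits right after 'ask':
Nobody could remember who the researcher will promise to ask ___ to read the dataset in October.
'ask' is word 10.

10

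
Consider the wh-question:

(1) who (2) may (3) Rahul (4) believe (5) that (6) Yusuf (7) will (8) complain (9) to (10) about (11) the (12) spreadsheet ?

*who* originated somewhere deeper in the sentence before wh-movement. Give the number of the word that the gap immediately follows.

Pre-movement form: Rahul may believe that Yusuf will complain to who about the spreadsheet.
'who' functions as the object of the preposition 'to'. Wh-movement fronts it, leaving a gap right after 'to':
Who may Rahul believe that Yusuf will complain to ___ about the spreadsheet?
'to' is word 9.

9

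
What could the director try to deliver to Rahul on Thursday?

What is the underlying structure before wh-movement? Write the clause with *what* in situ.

The director could try to deliver what to Rahul on Thursday.

The filler 'what' is interpreted as the direct object of 'deliver'. Fronting leaves a gap immediately after 'deliver':
What could the director try to deliver ___ to Rahul on Thursday?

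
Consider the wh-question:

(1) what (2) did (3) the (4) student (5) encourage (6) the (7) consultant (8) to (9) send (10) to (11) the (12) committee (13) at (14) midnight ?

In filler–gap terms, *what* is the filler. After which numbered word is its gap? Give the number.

9

Pre-movement form: The student did encourage the consultant to send what to the committee at midnight.
The filler 'what' is interpreted as the direct object of 'send'. It moves to the left edge, and the trace sits right after 'send':
What did the student encourage the consultant to send ___ to the committee at midnight?
'send' is word 9.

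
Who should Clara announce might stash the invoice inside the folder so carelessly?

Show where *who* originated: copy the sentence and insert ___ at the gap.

Who should Clara announce ___ might stash the invoice inside the folder so carelessly?

In situ: Clara should announce who might stash the invoice inside the folder so carelessly.
'who' functions as the subject of the clause embedded under 'announce'. The gap is right after 'announce'.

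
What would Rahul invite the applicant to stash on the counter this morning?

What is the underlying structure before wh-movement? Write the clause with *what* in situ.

Rahul would invite the applicant to stash what on the counter this morning.

'what' functions as the direct object of 'stash'. Fronting leaves a gap immediately after 'stash':
What would Rahul invite the applicant to stash ___ on the counter this morning?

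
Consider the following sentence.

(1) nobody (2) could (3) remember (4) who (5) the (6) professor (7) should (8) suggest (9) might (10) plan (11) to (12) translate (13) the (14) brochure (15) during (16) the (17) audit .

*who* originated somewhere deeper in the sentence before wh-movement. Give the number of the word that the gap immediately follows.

Underlying clause: The professor should suggest who might plan to translate the brochure during the audit.
The filler 'who' is interpreted as the subject of the clause embedded under 'suggest'. It moves to the left edge, and the trace sits right after 'suggest':
Nobody could remember who the professor should suggest ___ might plan to translate the brochure during the audit.
'suggest' is word 8.

8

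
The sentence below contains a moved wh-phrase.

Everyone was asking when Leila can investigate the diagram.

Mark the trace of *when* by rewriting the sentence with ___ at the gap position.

Underlying clause: Leila can investigate the diagram when.
'when' is the temporal adjunct. The gap is right after 'diagram'.

Everyone was asking when Leila can investigate the diagram ___.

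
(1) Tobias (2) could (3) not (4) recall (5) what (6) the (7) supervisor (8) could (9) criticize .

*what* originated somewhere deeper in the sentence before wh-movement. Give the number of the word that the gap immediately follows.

In situ: The supervisor could criticize what.
The filler 'what' is interpreted as the direct object of 'criticize'. It moves to the left edge, and the trace sits right after 'criticize':
Tobias could not recall what the supervisor could criticize ___.
'criticize' is word 9.

9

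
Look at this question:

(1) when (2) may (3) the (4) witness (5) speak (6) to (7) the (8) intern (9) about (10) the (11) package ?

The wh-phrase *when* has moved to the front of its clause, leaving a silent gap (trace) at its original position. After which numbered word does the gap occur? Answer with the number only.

Before movement: The witness may speak to the intern about the package when.
The filler 'when' is interpreted as the temporal adjunct. Wh-movement fronts it, leaving a gap right after 'package':
When may the witness speak to the intern about the package ___?
'package' is word 11.

11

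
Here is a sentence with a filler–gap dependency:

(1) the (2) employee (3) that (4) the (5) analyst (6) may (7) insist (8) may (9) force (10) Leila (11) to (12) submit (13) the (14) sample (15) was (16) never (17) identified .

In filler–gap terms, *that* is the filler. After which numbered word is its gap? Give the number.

7

'that' is the subject of the clause embedded under 'insist'. It moves to the left edge, and the trace sits right after 'insist':
The employee that the analyst may insist ___ may force Leila to submit the sample was never identified.
'insist' is word 7.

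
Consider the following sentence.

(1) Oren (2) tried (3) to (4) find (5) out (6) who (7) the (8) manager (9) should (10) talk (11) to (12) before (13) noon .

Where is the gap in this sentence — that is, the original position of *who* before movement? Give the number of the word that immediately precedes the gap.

Before movement: The manager should talk to who before noon.
'who' functions as the object of the preposition 'to'. Wh-movement fronts it, leaving a gap right after 'to':
Oren tried to find out who the manager should talk to ___ before noon.
'to' is word 11.

11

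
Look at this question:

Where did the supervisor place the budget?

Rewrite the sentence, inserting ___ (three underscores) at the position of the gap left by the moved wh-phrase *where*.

Where did the supervisor place the budget ___?

Before movement: The supervisor did place the budget where.
'where' functions as the locative complement of 'place'. The gap is right after 'budget'.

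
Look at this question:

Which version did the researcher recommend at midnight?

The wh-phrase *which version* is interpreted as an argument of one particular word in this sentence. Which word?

In situ: The researcher did recommend which version at midnight.
'which version' functions as the direct object of 'recommend'. Wh-movement fronts it, leaving a gap right after 'recommend':
Which version did the researcher recommend ___ at midnight?

recommend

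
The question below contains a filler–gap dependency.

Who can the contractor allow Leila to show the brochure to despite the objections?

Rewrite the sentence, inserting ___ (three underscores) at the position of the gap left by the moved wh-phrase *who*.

Who can the contractor allow Leila to show the brochure to ___ despite the objections?

In situ: The contractor can allow Leila to show the brochure to who despite the objections.
'who' is the object of the preposition 'to' (recipient of 'show'). The gap is right after 'to'.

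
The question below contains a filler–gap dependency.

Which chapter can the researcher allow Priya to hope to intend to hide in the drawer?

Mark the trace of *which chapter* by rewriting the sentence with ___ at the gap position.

In situ: The researcher can allow Priya to hope to intend to hide which chapter in the drawer.
'which chapter' is the direct object of 'hide'. The gap is right after 'hide'.

Which chapter can the researcher allow Priya to hope to intend to hide ___ in the drawer?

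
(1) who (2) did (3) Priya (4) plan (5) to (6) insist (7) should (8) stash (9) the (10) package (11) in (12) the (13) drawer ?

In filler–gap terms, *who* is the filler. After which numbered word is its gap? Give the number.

6

In situ: Priya did plan to insist who should stash the package in the drawer.
The filler 'who' is interpreted as the subject of the clause embedded under 'insist'. It moves to the left edge, and the trace sits right after 'insist':
Who did Priya plan to insist ___ should stash the package in the drawer?
'insist' is word 6.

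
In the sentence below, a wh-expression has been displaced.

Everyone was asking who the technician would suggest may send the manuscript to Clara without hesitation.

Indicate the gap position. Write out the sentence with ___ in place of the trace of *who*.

In situ: The technician would suggest who may send the manuscript to Clara without hesitation.
'who' functions as the subject of the clause embedded under 'suggest'. The gap is right after 'suggest'.

Everyone was asking who the technician would suggest ___ may send the manuscript to Clara without hesitation.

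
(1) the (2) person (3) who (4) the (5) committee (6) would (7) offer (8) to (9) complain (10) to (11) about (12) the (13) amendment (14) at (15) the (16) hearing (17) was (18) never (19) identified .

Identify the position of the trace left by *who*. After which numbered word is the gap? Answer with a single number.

The filler 'who' is interpreted as the object of the preposition 'to'. Wh-movement fronts it, leaving a gap right after 'to':
The person who the committee would offer to complain to ___ about the amendment at the hearing was never identified.
'to' is word 10.

10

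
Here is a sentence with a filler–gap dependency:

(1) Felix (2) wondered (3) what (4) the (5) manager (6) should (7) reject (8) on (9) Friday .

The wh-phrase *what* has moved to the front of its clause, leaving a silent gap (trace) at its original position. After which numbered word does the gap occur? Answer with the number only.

Pre-movement form: The manager should reject what on Friday.
The filler 'what' is interpreted as the direct object of 'reject'. Wh-movement fronts it, leaving a gap right after 'reject':
Felix wondered what the manager should reject ___ on Friday.
'reject' is word 7.

7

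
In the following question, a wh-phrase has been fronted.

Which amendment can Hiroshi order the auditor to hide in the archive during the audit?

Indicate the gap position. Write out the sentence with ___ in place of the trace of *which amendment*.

Pre-movement form: Hiroshi can order the auditor to hide which amendment in the archive during the audit.
The filler 'which amendment' is interpreted as the direct object of 'hide'. The gap is right after 'hide'.

Which amendment can Hiroshi order the auditor to hide ___ in the archive during the audit?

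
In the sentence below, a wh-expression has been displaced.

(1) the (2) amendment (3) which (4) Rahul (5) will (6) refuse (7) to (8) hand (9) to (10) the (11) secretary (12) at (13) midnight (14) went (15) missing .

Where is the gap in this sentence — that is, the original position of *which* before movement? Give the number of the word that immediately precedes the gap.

'which' is the direct object of 'hand'. Wh-movement fronts it, leaving a gap right after 'hand':
The amendment which Rahul will refuse to hand ___ to the secretary at midnight went missing.
'hand' is word 8.

8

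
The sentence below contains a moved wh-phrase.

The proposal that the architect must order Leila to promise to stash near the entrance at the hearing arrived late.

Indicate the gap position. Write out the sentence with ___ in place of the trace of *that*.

The proposal that the architect must order Leila to promise to stash ___ near the entrance at the hearing arrived late.

'that' functions as the direct object of 'stash'. The gap is right after 'stash'.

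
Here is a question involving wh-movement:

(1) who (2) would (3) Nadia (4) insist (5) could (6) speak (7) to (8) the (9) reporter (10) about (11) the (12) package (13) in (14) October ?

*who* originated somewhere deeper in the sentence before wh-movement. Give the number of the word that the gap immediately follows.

4

Pre-movement form: Nadia would insist who could speak to the reporter about the package in October.
'who' functions as the subject of the clause embedded under 'insist'. It moves to the left edge, and the trace sits right after 'insist':
Who would Nadia insist ___ could speak to the reporter about the package in October?
'insist' is word 4.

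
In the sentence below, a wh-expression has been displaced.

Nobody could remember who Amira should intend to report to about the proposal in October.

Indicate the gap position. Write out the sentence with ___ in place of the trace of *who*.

Before movement: Amira should intend to report to who about the proposal in October.
The filler 'who' is interpreted as the object of the preposition 'to'. The gap is right after 'to'.

Nobody could remember who Amira should intend to report to ___ about the proposal in October.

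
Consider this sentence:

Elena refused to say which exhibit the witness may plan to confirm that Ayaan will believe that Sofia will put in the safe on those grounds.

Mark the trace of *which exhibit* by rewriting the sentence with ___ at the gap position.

Elena refused to say which exhibit the witness may plan to confirm that Ayaan will believe that Sofia will put ___ in the safe on those grounds.

Pre-movement form: The witness may plan to confirm that Ayaan will believe that Sofia will put which exhibit in the safe on those grounds.
The filler 'which exhibit' is interpreted as the direct object of 'put'. The gap is right after 'put'.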